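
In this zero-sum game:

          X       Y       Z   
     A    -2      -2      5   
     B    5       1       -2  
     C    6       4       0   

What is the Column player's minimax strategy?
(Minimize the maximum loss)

Column should play Y, value = 4

Work:
Column player minimizes Row's maximum payoff:
Column X: max payoff to Row = 6
Column Y: max payoff to Row = 4
Column Z: max payoff to Row = 5
Minimum is 4, achieved by column Y.
Minimax strategy: Y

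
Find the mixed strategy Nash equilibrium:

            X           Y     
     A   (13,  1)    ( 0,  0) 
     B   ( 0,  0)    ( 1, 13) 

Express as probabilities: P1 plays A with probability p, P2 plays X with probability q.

p = 0.9286, q = 0.0714

Work:
Find probabilities that make opponent indifferent:
P2 chooses q to make P1 indifferent between A and B
P1 chooses p to make P2 indifferent between X and Y
Mixed NE: P1 plays (A: 0.9286, B: 0.0714), P2 plays (X: 0.0714, Y: 0.9286)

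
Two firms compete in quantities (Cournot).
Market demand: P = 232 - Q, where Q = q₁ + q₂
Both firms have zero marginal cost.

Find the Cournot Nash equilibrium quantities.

q₁* = q₂* = 77.33; P* = 77.33

Work:
Profit: π_i = P·q_i = (a - q_i - q_j)·q_i
FOC: ∂π_i/∂q_i = a - 2q_i - q_j = 0
Reaction function: q_i = (232 - q_j)/2
Symmetry: q* = 232/3 = 77.33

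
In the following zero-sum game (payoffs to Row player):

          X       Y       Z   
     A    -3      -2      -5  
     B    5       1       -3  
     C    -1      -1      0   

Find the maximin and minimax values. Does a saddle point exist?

Maximin = -1, Minimax = 0, Saddle: False

Work:
Row minimums: [-5, -3, -1] → maximin = -1
Column maximums: [5, 1, 0] → minimax = 0
No saddle point (maximin ≠ minimax). Mixed strategy needed.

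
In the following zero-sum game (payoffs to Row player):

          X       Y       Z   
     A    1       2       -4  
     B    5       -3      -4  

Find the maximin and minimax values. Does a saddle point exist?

Maximin = -4, Minimax = -4, Saddle: True

Work:
Row minimums: [-4, -4] → maximin = -4
Column maximums: [5, 2, -4] → minimax = -4
Saddle point exists! Game value = -4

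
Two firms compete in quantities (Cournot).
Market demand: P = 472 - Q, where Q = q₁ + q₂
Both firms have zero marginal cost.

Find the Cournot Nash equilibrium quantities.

q₁* = q₂* = 157.33; P* = 157.33

Work:
Profit: π_i = P·q_i = (a - q_i - q_j)·q_i
FOC: ∂π_i/∂q_i = a - 2q_i - q_j = 0
Reaction function: q_i = (472 - q_j)/2
Symmetry: q* = 472/3 = 157.33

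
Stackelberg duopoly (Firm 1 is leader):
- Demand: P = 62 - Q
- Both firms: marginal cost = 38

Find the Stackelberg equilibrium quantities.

q₁* (leader) = 12.0, q₂* (follower) = 6.0

Work:
Follower's reaction: q₂ = (a - c - q₁)/2
Leader substitutes: π₁ = q₁·(a - q₁ - (a-c-q₁)/2 - c)
FOC: q₁* = (62 - 38)/2 = 12.00
Then: q₂* = (62 - 38 - 12.0)/2 = 6.00
Leader has first-mover advantage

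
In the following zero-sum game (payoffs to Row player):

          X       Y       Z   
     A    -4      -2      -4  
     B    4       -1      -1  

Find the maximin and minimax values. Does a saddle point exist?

Maximin = -1, Minimax = -1, Saddle: True

Work:
Row minimums: [-4, -1] → maximin = -1
Column maximums: [4, -1, -1] → minimax = -1
Saddle point exists! Game value = -1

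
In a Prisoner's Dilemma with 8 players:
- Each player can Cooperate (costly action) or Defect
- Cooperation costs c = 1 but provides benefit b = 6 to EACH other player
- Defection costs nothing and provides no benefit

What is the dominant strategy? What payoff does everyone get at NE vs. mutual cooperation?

Dominant: Defect; NE payoff = 0; Coop payoff = 41

Work:
Defect dominates (saves cost c = 1, benefit to others is external)
NE: All defect → everyone gets 0
If all cooperate: each receives (7)×6 - 1 = 41
Social dilemma: 41 > 0 but NE gives 0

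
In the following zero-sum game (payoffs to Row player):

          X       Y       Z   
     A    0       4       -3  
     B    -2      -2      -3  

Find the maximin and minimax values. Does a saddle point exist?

Maximin = -3, Minimax = -3, Saddle: True

Work:
Row minimums: [-3, -3] → maximin = -3
Column maximums: [0, 4, -3] → minimax = -3
Saddle point exists! Game value = -3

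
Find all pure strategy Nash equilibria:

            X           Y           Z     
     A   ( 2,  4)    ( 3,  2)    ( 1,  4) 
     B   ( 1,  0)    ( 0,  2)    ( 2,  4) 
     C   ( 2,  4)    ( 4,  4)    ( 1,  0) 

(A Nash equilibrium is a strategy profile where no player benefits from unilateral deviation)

Nash equilibrium: (A, X), (B, Z), (C, X), (C, Y)

Work:
Best responses:
  P1 vs X: payoffs [2, 1, 2] → best response A/C (payoff 2)
  P1 vs Y: payoffs [3, 0, 4] → best response C (payoff 4)
  P1 vs Z: payoffs [1, 2, 1] → best response B (payoff 2)
  P2 vs A: payoffs [4, 2, 4] → best response X/Z (payoff 4)
  P2 vs B: payoffs [0, 2, 4] → best response Z (payoff 4)
  P2 vs C: payoffs [4, 4, 0] → best response X/Y (payoff 4)
Mutual best responses: (A,X), (B,Z), (C,X), (C,Y) → Nash equilibria.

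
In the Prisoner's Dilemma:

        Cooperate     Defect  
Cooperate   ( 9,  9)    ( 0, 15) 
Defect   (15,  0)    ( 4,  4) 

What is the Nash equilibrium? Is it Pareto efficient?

(Defect, Defect) is NE; not Pareto efficient

Work:
Defect dominates Cooperate for both players:
If P2 cooperates: Defect (15) > Cooperate (9)
If P2 defects: Defect (4) > Cooperate (0)
NE: (Defect, Defect) with payoff (4, 4)
But (Cooperate, Cooperate) = (9, 9) Pareto dominates (4, 4)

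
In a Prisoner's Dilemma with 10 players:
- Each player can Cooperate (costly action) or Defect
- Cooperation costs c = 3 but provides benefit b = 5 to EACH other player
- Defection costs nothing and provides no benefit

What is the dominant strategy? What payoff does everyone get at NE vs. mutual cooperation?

Dominant: Defect; NE payoff = 0; Coop payoff = 42

Work:
Defect dominates (saves cost c = 3, benefit to others is external)
NE: All defect → everyone gets 0
If all cooperate: each receives (9)×5 - 3 = 42
Social dilemma: 42 > 0 but NE gives 0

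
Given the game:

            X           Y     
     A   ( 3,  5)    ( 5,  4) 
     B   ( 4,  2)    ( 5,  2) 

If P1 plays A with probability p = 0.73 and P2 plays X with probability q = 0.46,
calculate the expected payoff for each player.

E[P1] = 4.2042, E[P2] = 3.7958

Work:
E[P1] = p·q·π₁(A,X) + p·(1-q)·π₁(A,Y) + (1-p)·q·π₁(B,X) + (1-p)·(1-q)·π₁(B,Y)
= 0.73·0.46·3 + 0.73·0.54·5 + 0.27·0.46·4 + 0.27·0.54·5
= 4.2042

E[P2] = 3.7958 (similar calculation)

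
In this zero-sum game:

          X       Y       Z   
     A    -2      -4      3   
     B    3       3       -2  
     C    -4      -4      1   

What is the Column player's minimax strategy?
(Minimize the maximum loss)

Column should play X or Y or Z (all achieve the minimum), value = 3

Work:
Column player minimizes Row's maximum payoff:
Column X: max payoff to Row = 3
Column Y: max payoff to Row = 3
Column Z: max payoff to Row = 3
Minimum is 3, achieved by columns X, Y, Z (tied).
Each of X or Y or Z is a minimax strategy.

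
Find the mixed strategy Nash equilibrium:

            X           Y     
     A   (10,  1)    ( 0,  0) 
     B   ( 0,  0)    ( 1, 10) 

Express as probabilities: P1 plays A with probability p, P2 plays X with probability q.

p = 0.9091, q = 0.0909

Work:
Find probabilities that make opponent indifferent:
P2 chooses q to make P1 indifferent between A and B
P1 chooses p to make P2 indifferent between X and Y
Mixed NE: P1 plays (A: 0.9091, B: 0.0909), P2 plays (X: 0.0909, Y: 0.9091)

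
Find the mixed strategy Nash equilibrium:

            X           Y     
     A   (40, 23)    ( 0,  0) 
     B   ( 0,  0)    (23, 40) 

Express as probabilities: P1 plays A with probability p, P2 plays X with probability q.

p = 0.6349, q = 0.3651

Work:
Find probabilities that make opponent indifferent:
P2 chooses q to make P1 indifferent between A and B
P1 chooses p to make P2 indifferent between X and Y
Mixed NE: P1 plays (A: 0.6349, B: 0.3651), P2 plays (X: 0.3651, Y: 0.6349)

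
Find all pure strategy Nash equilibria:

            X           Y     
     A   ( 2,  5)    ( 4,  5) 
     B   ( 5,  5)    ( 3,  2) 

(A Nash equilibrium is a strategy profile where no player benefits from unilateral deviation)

Nash equilibrium: (A, Y), (B, X)

Work:
Best responses:
  P1 vs X: payoffs [2, 5] → best response B (payoff 5)
  P1 vs Y: payoffs [4, 3] → best response A (payoff 4)
  P2 vs A: payoffs [5, 5] → best response X/Y (payoff 5)
  P2 vs B: payoffs [5, 2] → best response X (payoff 5)
Mutual best responses: (A,Y), (B,X) → Nash equilibria.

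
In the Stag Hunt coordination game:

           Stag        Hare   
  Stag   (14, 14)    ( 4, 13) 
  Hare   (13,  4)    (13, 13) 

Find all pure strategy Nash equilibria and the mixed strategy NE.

Pure NE: (Stag, Stag) and (Hare, Hare); Mixed NE: p = 0.9, q = 0.9

Work:
Check pure NE:
(Stag, Stag): (14, 14) - no unilateral deviation beneficial
(Hare, Hare): (13, 13) - no unilateral deviation beneficial
Mixed NE: P1 plays Stag with p = 0.9, P2 plays Stag with q = 0.9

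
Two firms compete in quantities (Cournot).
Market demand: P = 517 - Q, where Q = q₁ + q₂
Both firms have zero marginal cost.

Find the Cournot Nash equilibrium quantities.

q₁* = q₂* = 172.33; P* = 172.33

Work:
Profit: π_i = P·q_i = (a - q_i - q_j)·q_i
FOC: ∂π_i/∂q_i = a - 2q_i - q_j = 0
Reaction function: q_i = (517 - q_j)/2
Symmetry: q* = 517/3 = 172.33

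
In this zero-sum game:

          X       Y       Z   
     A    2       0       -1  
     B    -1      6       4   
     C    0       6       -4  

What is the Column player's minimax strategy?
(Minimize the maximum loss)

Column should play X, value = 2

Work:
Column player minimizes Row's maximum payoff:
Column X: max payoff to Row = 2
Column Y: max payoff to Row = 6
Column Z: max payoff to Row = 4
Minimum is 2, achieved by column X.
Minimax strategy: X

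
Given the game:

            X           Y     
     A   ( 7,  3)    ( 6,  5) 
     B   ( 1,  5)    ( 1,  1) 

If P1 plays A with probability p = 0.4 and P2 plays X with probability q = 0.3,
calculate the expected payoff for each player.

E[P1] = 3.12, E[P2] = 3.08

Work:
E[P1] = p·q·π₁(A,X) + p·(1-q)·π₁(A,Y) + (1-p)·q·π₁(B,X) + (1-p)·(1-q)·π₁(B,Y)
= 0.4·0.3·7 + 0.4·0.7·6 + 0.6·0.3·1 + 0.6·0.7·1
= 3.12

E[P2] = 3.08 (similar calculation)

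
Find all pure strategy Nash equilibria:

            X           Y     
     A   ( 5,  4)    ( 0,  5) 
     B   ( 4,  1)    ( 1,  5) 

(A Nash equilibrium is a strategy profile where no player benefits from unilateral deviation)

Nash equilibrium: (B, Y)

Work:
Best responses:
  P1 vs X: payoffs [5, 4] → best response A (payoff 5)
  P1 vs Y: payoffs [0, 1] → best response B (payoff 1)
  P2 vs A: payoffs [4, 5] → best response Y (payoff 5)
  P2 vs B: payoffs [1, 5] → best response Y (payoff 5)
Mutual best responses: (B,Y) → Nash equilibria.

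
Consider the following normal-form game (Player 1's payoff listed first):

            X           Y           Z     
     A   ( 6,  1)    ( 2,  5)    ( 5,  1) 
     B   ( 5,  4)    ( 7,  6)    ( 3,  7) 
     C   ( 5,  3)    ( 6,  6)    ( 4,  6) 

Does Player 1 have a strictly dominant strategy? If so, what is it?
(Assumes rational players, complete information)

No strictly dominant strategy exists for Player 1

Work:
A strategy strictly dominates another if it gives a strictly higher payoff against every opponent action. Compare each pair of P1's strategies column-by-column:
  A vs B: [6 vs 5, 2 vs 7, 5 vs 3] → A does not strictly dominate B (column Y: 2 ≤ 7)
  A vs C: [6 vs 5, 2 vs 6, 5 vs 4] → A does not strictly dominate C (column Y: 2 ≤ 6)
  B vs A: [5 vs 6, 7 vs 2, 3 vs 5] → B does not strictly dominate A (column X: 5 ≤ 6)
  B vs C: [5 vs 5, 7 vs 6, 3 vs 4] → B does not strictly dominate C (column X: 5 ≤ 5)
  C vs A: [5 vs 6, 6 vs 2, 4 vs 5] → C does not strictly dominate A (column X: 5 ≤ 6)
  C vs B: [5 vs 5, 6 vs 7, 4 vs 3] → C does not strictly dominate B (column X: 5 ≤ 5)
No single strategy strictly dominates all others → no strictly dominant strategy.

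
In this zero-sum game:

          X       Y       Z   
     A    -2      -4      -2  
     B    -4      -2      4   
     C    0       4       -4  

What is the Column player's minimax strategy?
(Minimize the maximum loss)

Column should play X, value = 0

Work:
Column player minimizes Row's maximum payoff:
Column X: max payoff to Row = 0
Column Y: max payoff to Row = 4
Column Z: max payoff to Row = 4
Minimum is 0, achieved by column X.
Minimax strategy: X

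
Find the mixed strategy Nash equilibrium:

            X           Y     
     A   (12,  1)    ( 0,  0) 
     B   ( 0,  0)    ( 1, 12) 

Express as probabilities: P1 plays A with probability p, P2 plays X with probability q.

p = 0.9231, q = 0.0769

Work:
Find probabilities that make opponent indifferent:
P2 chooses q to make P1 indifferent between A and B
P1 chooses p to make P2 indifferent between X and Y
Mixed NE: P1 plays (A: 0.9231, B: 0.0769), P2 plays (X: 0.0769, Y: 0.9231)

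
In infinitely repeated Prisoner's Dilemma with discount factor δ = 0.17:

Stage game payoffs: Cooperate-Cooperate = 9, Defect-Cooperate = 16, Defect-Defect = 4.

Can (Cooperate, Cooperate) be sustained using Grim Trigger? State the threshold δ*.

δ* = 0.5833; since δ = 0.17 < 0.5833, cooperation cannot be sustained

Work:
For Grim Trigger:
Cooperate forever: 9/(1-δ)
Defect then punished: 16 + 4·δ/(1-δ)
Need: 9/(1-δ) ≥ 16 + 4·δ/(1-δ)
Solving: δ ≥ (T-R)/(T-P) = (16-9)/(16-4) = 0.5833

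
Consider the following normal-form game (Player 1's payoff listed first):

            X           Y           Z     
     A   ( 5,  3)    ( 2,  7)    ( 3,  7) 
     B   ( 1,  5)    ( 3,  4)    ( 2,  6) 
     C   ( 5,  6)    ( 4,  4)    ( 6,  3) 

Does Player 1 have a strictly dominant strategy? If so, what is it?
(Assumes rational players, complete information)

No strictly dominant strategy exists for Player 1

Work:
A strategy strictly dominates another if it gives a strictly higher payoff against every opponent action. Compare each pair of P1's strategies column-by-column:
  A vs B: [5 vs 1, 2 vs 3, 3 vs 2] → A does not strictly dominate B (column Y: 2 ≤ 3)
  A vs C: [5 vs 5, 2 vs 4, 3 vs 6] → A does not strictly dominate C (column X: 5 ≤ 5)
  B vs A: [1 vs 5, 3 vs 2, 2 vs 3] → B does not strictly dominate A (column X: 1 ≤ 5)
  B vs C: [1 vs 5, 3 vs 4, 2 vs 6] → B does not strictly dominate C (column X: 1 ≤ 5)
  C vs A: [5 vs 5, 4 vs 2, 6 vs 3] → C does not strictly dominate A (column X: 5 ≤ 5)
  C vs B: [5 vs 1, 4 vs 3, 6 vs 2] → C strictly dominates B
No single strategy strictly dominates all others → no strictly dominant strategy.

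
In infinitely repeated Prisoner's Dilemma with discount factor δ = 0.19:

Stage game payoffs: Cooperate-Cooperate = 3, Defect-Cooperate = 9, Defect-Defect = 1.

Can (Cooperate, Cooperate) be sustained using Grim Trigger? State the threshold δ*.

δ* = 0.75; since δ = 0.19 < 0.75, cooperation cannot be sustained

Work:
For Grim Trigger:
Cooperate forever: 3/(1-δ)
Defect then punished: 9 + 1·δ/(1-δ)
Need: 3/(1-δ) ≥ 9 + 1·δ/(1-δ)
Solving: δ ≥ (T-R)/(T-P) = (9-3)/(9-1) = 0.75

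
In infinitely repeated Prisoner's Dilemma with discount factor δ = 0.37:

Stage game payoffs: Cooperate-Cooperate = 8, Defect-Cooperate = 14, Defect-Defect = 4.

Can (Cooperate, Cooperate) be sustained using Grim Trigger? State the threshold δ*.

δ* = 0.6; since δ = 0.37 < 0.6, cooperation cannot be sustained

Work:
For Grim Trigger:
Cooperate forever: 8/(1-δ)
Defect then punished: 14 + 4·δ/(1-δ)
Need: 8/(1-δ) ≥ 14 + 4·δ/(1-δ)
Solving: δ ≥ (T-R)/(T-P) = (14-8)/(14-4) = 0.6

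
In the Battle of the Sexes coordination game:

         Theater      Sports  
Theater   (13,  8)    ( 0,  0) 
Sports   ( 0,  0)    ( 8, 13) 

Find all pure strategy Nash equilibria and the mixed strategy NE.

Pure NE: (Theater, Theater) and (Sports, Sports); Mixed NE: p = 0.619, q = 0.381

Work:
Check pure NE:
(Theater, Theater): (13, 8) - no unilateral deviation beneficial
(Sports, Sports): (8, 13) - no unilateral deviation beneficial
Mixed NE: P1 plays Theater with p = 0.619, P2 plays Theater with q = 0.381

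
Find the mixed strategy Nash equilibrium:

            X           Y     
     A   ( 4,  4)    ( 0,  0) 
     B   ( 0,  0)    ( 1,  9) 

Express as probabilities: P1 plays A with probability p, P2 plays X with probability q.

p = 0.6923, q = 0.2

Work:
Find probabilities that make opponent indifferent:
P2 chooses q to make P1 indifferent between A and B
P1 chooses p to make P2 indifferent between X and Y
Mixed NE: P1 plays (A: 0.6923, B: 0.3077), P2 plays (X: 0.2, Y: 0.8)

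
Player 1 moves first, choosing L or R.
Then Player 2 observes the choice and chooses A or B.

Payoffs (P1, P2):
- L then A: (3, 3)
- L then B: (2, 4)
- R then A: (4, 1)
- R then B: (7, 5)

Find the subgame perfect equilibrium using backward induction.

P1 plays R, P2 plays B after L and B after R; Payoff (7, 5)

Work:
Backward induction:
After L: P2 chooses B → P1 gets 2
After R: P2 chooses B → P1 gets 7
P1 chooses R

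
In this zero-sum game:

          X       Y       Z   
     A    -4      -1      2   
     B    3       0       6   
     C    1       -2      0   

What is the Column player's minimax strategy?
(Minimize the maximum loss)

Column should play Y, value = 0

Work:
Column player minimizes Row's maximum payoff:
Column X: max payoff to Row = 3
Column Y: max payoff to Row = 0
Column Z: max payoff to Row = 6
Minimum is 0, achieved by column Y.
Minimax strategy: Y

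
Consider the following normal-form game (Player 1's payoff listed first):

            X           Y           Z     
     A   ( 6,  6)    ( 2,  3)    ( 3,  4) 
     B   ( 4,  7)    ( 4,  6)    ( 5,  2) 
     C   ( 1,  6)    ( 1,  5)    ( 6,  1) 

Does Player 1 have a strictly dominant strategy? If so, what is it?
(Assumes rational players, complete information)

No strictly dominant strategy exists for Player 1

Work:
A strategy strictly dominates another if it gives a strictly higher payoff against every opponent action. Compare each pair of P1's strategies column-by-column:
  A vs B: [6 vs 4, 2 vs 4, 3 vs 5] → A does not strictly dominate B (column Y: 2 ≤ 4)
  A vs C: [6 vs 1, 2 vs 1, 3 vs 6] → A does not strictly dominate C (column Z: 3 ≤ 6)
  B vs A: [4 vs 6, 4 vs 2, 5 vs 3] → B does not strictly dominate A (column X: 4 ≤ 6)
  B vs C: [4 vs 1, 4 vs 1, 5 vs 6] → B does not strictly dominate C (column Z: 5 ≤ 6)
  C vs A: [1 vs 6, 1 vs 2, 6 vs 3] → C does not strictly dominate A (column X: 1 ≤ 6)
  C vs B: [1 vs 4, 1 vs 4, 6 vs 5] → C does not strictly dominate B (column X: 1 ≤ 4)
No single strategy strictly dominates all others → no strictly dominant strategy.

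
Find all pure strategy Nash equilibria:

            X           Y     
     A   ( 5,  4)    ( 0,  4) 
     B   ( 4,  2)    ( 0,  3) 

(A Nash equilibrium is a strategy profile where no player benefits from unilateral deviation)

Nash equilibrium: (A, X), (A, Y), (B, Y)

Work:
Best responses:
  P1 vs X: payoffs [5, 4] → best response A (payoff 5)
  P1 vs Y: payoffs [0, 0] → best response A/B (payoff 0)
  P2 vs A: payoffs [4, 4] → best response X/Y (payoff 4)
  P2 vs B: payoffs [2, 3] → best response Y (payoff 3)
Mutual best responses: (A,X), (A,Y), (B,Y) → Nash equilibria.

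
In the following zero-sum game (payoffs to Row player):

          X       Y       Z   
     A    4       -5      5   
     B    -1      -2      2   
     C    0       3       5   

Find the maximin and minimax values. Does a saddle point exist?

Maximin = 0, Minimax = 3, Saddle: False

Work:
Row minimums: [-5, -2, 0] → maximin = 0
Column maximums: [4, 3, 5] → minimax = 3
No saddle point (maximin ≠ minimax). Mixed strategy needed.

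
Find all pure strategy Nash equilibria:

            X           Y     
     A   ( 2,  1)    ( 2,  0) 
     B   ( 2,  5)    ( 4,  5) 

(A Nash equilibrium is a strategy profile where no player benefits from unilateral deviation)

Nash equilibrium: (A, X), (B, X), (B, Y)

Work:
Best responses:
  P1 vs X: payoffs [2, 2] → best response A/B (payoff 2)
  P1 vs Y: payoffs [2, 4] → best response B (payoff 4)
  P2 vs A: payoffs [1, 0] → best response X (payoff 1)
  P2 vs B: payoffs [5, 5] → best response X/Y (payoff 5)
Mutual best responses: (A,X), (B,X), (B,Y) → Nash equilibria.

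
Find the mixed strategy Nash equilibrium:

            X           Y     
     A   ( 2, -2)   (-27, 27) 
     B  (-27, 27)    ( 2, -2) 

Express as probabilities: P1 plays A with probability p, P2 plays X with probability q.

p = 0.5, q = 0.5

Work:
Find probabilities that make opponent indifferent:
P2 chooses q to make P1 indifferent between A and B
P1 chooses p to make P2 indifferent between X and Y
Mixed NE: P1 plays (A: 0.5, B: 0.5), P2 plays (X: 0.5, Y: 0.5)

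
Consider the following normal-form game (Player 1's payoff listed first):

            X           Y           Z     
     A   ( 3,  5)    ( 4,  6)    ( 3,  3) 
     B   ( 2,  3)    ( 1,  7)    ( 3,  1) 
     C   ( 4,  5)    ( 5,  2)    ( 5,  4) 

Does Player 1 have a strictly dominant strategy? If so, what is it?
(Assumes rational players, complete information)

Yes, Player 1's strictly dominant strategy is C

Work:
A strategy strictly dominates another if it gives a strictly higher payoff against every opponent action. Compare each pair of P1's strategies column-by-column:
  A vs B: [3 vs 2, 4 vs 1, 3 vs 3] → A does not strictly dominate B (column Z: 3 ≤ 3)
  A vs C: [3 vs 4, 4 vs 5, 3 vs 5] → A does not strictly dominate C (column X: 3 ≤ 4)
  B vs A: [2 vs 3, 1 vs 4, 3 vs 3] → B does not strictly dominate A (column X: 2 ≤ 3)
  B vs C: [2 vs 4, 1 vs 5, 3 vs 5] → B does not strictly dominate C (column X: 2 ≤ 4)
  C vs A: [4 vs 3, 5 vs 4, 5 vs 3] → C strictly dominates A
  C vs B: [4 vs 2, 5 vs 1, 5 vs 3] → C strictly dominates B
C strictly dominates every other strategy → strictly dominant.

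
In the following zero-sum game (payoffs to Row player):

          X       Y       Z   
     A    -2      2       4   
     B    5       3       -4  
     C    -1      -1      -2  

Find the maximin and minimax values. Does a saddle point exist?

Maximin = -2, Minimax = 3, Saddle: False

Work:
Row minimums: [-2, -4, -2] → maximin = -2
Column maximums: [5, 3, 4] → minimax = 3
No saddle point (maximin ≠ minimax). Mixed strategy needed.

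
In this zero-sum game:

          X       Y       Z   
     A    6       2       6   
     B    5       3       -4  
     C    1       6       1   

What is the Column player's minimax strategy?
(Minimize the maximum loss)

Column should play X or Y or Z (all achieve the minimum), value = 6

Work:
Column player minimizes Row's maximum payoff:
Column X: max payoff to Row = 6
Column Y: max payoff to Row = 6
Column Z: max payoff to Row = 6
Minimum is 6, achieved by columns X, Y, Z (tied).
Each of X or Y or Z is a minimax strategy.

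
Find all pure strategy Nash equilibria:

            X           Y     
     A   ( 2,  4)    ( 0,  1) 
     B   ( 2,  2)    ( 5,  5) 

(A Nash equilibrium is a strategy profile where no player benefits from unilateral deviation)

Nash equilibrium: (A, X), (B, Y)

Work:
Best responses:
  P1 vs X: payoffs [2, 2] → best response A/B (payoff 2)
  P1 vs Y: payoffs [0, 5] → best response B (payoff 5)
  P2 vs A: payoffs [4, 1] → best response X (payoff 4)
  P2 vs B: payoffs [2, 5] → best response Y (payoff 5)
Mutual best responses: (A,X), (B,Y) → Nash equilibria.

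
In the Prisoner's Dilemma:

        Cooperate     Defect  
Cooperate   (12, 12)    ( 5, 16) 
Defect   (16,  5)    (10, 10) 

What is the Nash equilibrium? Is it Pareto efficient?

(Defect, Defect) is NE; not Pareto efficient

Work:
Defect dominates Cooperate for both players:
If P2 cooperates: Defect (16) > Cooperate (12)
If P2 defects: Defect (10) > Cooperate (5)
NE: (Defect, Defect) with payoff (10, 10)
But (Cooperate, Cooperate) = (12, 12) Pareto dominates (10, 10)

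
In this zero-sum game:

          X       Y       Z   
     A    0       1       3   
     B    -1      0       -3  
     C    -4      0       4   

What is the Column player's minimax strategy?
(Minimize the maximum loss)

Column should play X, value = 0

Work:
Column player minimizes Row's maximum payoff:
Column X: max payoff to Row = 0
Column Y: max payoff to Row = 1
Column Z: max payoff to Row = 4
Minimum is 0, achieved by column X.
Minimax strategy: X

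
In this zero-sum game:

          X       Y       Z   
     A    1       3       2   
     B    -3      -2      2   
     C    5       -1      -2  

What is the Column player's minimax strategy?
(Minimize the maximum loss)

Column should play Z, value = 2

Work:
Column player minimizes Row's maximum payoff:
Column X: max payoff to Row = 5
Column Y: max payoff to Row = 3
Column Z: max payoff to Row = 2
Minimum is 2, achieved by column Z.
Minimax strategy: Z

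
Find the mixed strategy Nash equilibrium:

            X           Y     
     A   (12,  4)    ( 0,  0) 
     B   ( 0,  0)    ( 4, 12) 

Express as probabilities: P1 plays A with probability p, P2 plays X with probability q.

p = 0.75, q = 0.25

Work:
Find probabilities that make opponent indifferent:
P2 chooses q to make P1 indifferent between A and B
P1 chooses p to make P2 indifferent between X and Y
Mixed NE: P1 plays (A: 0.75, B: 0.25), P2 plays (X: 0.25, Y: 0.75)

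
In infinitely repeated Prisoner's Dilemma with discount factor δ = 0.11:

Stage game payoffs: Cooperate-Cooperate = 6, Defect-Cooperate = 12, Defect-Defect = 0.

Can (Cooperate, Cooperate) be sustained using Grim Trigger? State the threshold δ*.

δ* = 0.5; since δ = 0.11 < 0.5, cooperation cannot be sustained

Work:
For Grim Trigger:
Cooperate forever: 6/(1-δ)
Defect then punished: 12 + 0·δ/(1-δ)
Need: 6/(1-δ) ≥ 12 + 0·δ/(1-δ)
Solving: δ ≥ (T-R)/(T-P) = (12-6)/(12-0) = 0.5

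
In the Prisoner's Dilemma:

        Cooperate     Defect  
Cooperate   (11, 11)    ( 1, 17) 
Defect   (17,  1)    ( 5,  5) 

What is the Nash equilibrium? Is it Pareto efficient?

(Defect, Defect) is NE; not Pareto efficient

Work:
Defect dominates Cooperate for both players:
If P2 cooperates: Defect (17) > Cooperate (11)
If P2 defects: Defect (5) > Cooperate (1)
NE: (Defect, Defect) with payoff (5, 5)
But (Cooperate, Cooperate) = (11, 11) Pareto dominates (5, 5)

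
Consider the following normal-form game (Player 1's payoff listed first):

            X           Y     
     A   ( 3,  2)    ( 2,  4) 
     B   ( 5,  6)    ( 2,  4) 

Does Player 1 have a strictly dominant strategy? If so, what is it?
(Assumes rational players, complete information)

No strictly dominant strategy exists for Player 1

Work:
A strategy strictly dominates another if it gives a strictly higher payoff against every opponent action. Compare each pair of P1's strategies column-by-column:
  A vs B: [3 vs 5, 2 vs 2] → A does not strictly dominate B (column X: 3 ≤ 5)
  B vs A: [5 vs 3, 2 vs 2] → B does not strictly dominate A (column Y: 2 ≤ 2)
No single strategy strictly dominates all others → no strictly dominant strategy.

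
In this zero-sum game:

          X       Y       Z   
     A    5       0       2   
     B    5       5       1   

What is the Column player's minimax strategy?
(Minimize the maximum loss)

Column should play Z, value = 2

Work:
Column player minimizes Row's maximum payoff:
Column X: max payoff to Row = 5
Column Y: max payoff to Row = 5
Column Z: max payoff to Row = 2
Minimum is 2, achieved by column Z.
Minimax strategy: Z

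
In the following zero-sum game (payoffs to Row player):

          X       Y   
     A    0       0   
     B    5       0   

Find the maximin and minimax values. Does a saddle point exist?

Maximin = 0, Minimax = 0, Saddle: True

Work:
Row minimums: [0, 0] → maximin = 0
Column maximums: [5, 0] → minimax = 0
Saddle point exists! Game value = 0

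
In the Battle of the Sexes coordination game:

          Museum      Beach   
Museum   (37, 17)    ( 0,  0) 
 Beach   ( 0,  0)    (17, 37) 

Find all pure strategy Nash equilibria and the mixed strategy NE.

Pure NE: (Museum, Museum) and (Beach, Beach); Mixed NE: p = 0.6852, q = 0.3148

Work:
Check pure NE:
(Museum, Museum): (37, 17) - no unilateral deviation beneficial
(Beach, Beach): (17, 37) - no unilateral deviation beneficial
Mixed NE: P1 plays Museum with p = 0.6852, P2 plays Museum with q = 0.3148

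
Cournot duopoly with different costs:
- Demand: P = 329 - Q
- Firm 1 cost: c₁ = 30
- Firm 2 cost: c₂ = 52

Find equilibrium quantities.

q₁* = 107.0, q₂* = 85.0

Work:
Reaction: q₁ = (329 - 30 - q₂)/2
Reaction: q₂ = (329 - 52 - q₁)/2
Solve simultaneously:
q₁* = (329 - 2×30 + 52)/3 = 107.0
q₂* = (329 - 2×52 + 30)/3 = 85.0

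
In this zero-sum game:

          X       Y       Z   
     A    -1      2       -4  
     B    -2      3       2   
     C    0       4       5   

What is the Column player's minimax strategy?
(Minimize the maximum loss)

Column should play X, value = 0

Work:
Column player minimizes Row's maximum payoff:
Column X: max payoff to Row = 0
Column Y: max payoff to Row = 4
Column Z: max payoff to Row = 5
Minimum is 0, achieved by column X.
Minimax strategy: X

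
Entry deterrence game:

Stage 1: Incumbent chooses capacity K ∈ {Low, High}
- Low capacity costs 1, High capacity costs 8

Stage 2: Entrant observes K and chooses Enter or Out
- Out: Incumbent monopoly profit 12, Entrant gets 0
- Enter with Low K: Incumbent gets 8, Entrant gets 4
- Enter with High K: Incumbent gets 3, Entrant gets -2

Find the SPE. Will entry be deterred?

SPE: (Low, Enter|Low, Out|High); Entry not deterred. Incumbent net profit = 7, Entrant gets 4

Work:
After Low K: Entrant enters (4 > 0)
After High K: Entrant stays out (-2 < 0)
Incumbent: Low → 8−1=7, High → 12−8=4
Incumbent chooses Low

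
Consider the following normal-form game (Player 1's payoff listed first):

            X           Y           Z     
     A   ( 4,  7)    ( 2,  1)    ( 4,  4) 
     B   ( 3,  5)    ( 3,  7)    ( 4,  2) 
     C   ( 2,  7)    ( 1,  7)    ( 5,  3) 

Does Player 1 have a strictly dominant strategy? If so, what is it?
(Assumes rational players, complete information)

No strictly dominant strategy exists for Player 1

Work:
A strategy strictly dominates another if it gives a strictly higher payoff against every opponent action. Compare each pair of P1's strategies column-by-column:
  A vs B: [4 vs 3, 2 vs 3, 4 vs 4] → A does not strictly dominate B (column Y: 2 ≤ 3)
  A vs C: [4 vs 2, 2 vs 1, 4 vs 5] → A does not strictly dominate C (column Z: 4 ≤ 5)
  B vs A: [3 vs 4, 3 vs 2, 4 vs 4] → B does not strictly dominate A (column X: 3 ≤ 4)
  B vs C: [3 vs 2, 3 vs 1, 4 vs 5] → B does not strictly dominate C (column Z: 4 ≤ 5)
  C vs A: [2 vs 4, 1 vs 2, 5 vs 4] → C does not strictly dominate A (column X: 2 ≤ 4)
  C vs B: [2 vs 3, 1 vs 3, 5 vs 4] → C does not strictly dominate B (column X: 2 ≤ 3)
No single strategy strictly dominates all others → no strictly dominant strategy.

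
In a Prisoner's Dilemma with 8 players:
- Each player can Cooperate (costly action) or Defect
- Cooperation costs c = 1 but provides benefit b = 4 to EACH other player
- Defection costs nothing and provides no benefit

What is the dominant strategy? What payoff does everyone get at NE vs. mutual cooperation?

Dominant: Defect; NE payoff = 0; Coop payoff = 27

Work:
Defect dominates (saves cost c = 1, benefit to others is external)
NE: All defect → everyone gets 0
If all cooperate: each receives (7)×4 - 1 = 27
Social dilemma: 27 > 0 but NE gives 0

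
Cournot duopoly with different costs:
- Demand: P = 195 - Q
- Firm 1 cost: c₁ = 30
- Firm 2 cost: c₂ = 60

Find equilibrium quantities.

q₁* = 65.0, q₂* = 35.0

Work:
Reaction: q₁ = (195 - 30 - q₂)/2
Reaction: q₂ = (195 - 60 - q₁)/2
Solve simultaneously:
q₁* = (195 - 2×30 + 60)/3 = 65.0
q₂* = (195 - 2×60 + 30)/3 = 35.0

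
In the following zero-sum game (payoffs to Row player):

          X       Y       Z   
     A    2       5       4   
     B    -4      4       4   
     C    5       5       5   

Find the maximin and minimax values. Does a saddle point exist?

Maximin = 5, Minimax = 5, Saddle: True

Work:
Row minimums: [2, -4, 5] → maximin = 5
Column maximums: [5, 5, 5] → minimax = 5
Saddle point exists! Game value = 5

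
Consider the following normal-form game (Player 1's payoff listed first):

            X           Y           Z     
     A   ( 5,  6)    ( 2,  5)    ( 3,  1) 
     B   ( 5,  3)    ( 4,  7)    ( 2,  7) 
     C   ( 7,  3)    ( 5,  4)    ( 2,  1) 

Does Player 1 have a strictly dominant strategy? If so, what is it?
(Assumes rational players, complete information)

No strictly dominant strategy exists for Player 1

Work:
A strategy strictly dominates another if it gives a strictly higher payoff against every opponent action. Compare each pair of P1's strategies column-by-column:
  A vs B: [5 vs 5, 2 vs 4, 3 vs 2] → A does not strictly dominate B (column X: 5 ≤ 5)
  A vs C: [5 vs 7, 2 vs 5, 3 vs 2] → A does not strictly dominate C (column X: 5 ≤ 7)
  B vs A: [5 vs 5, 4 vs 2, 2 vs 3] → B does not strictly dominate A (column X: 5 ≤ 5)
  B vs C: [5 vs 7, 4 vs 5, 2 vs 2] → B does not strictly dominate C (column X: 5 ≤ 7)
  C vs A: [7 vs 5, 5 vs 2, 2 vs 3] → C does not strictly dominate A (column Z: 2 ≤ 3)
  C vs B: [7 vs 5, 5 vs 4, 2 vs 2] → C does not strictly dominate B (column Z: 2 ≤ 2)
No single strategy strictly dominates all others → no strictly dominant strategy.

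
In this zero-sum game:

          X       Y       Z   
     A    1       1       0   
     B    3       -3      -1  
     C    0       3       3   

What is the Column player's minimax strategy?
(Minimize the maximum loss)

Column should play X or Y or Z (all achieve the minimum), value = 3

Work:
Column player minimizes Row's maximum payoff:
Column X: max payoff to Row = 3
Column Y: max payoff to Row = 3
Column Z: max payoff to Row = 3
Minimum is 3, achieved by columns X, Y, Z (tied).
Each of X or Y or Z is a minimax strategy.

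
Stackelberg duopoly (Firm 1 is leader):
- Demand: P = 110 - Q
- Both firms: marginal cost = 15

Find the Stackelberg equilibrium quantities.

q₁* (leader) = 47.5, q₂* (follower) = 23.75

Work:
Follower's reaction: q₂ = (a - c - q₁)/2
Leader substitutes: π₁ = q₁·(a - q₁ - (a-c-q₁)/2 - c)
FOC: q₁* = (110 - 15)/2 = 47.50
Then: q₂* = (110 - 15 - 47.5)/2 = 23.75
Leader has first-mover advantage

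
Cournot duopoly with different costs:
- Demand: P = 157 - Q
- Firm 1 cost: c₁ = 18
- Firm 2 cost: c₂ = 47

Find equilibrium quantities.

q₁* = 56.0, q₂* = 27.0

Work:
Reaction: q₁ = (157 - 18 - q₂)/2
Reaction: q₂ = (157 - 47 - q₁)/2
Solve simultaneously:
q₁* = (157 - 2×18 + 47)/3 = 56.0
q₂* = (157 - 2×47 + 18)/3 = 27.0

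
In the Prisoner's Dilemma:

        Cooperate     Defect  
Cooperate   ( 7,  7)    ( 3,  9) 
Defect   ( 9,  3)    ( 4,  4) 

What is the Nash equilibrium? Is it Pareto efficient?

(Defect, Defect) is NE; not Pareto efficient

Work:
Defect dominates Cooperate for both players:
If P2 cooperates: Defect (9) > Cooperate (7)
If P2 defects: Defect (4) > Cooperate (3)
NE: (Defect, Defect) with payoff (4, 4)
But (Cooperate, Cooperate) = (7, 7) Pareto dominates (4, 4)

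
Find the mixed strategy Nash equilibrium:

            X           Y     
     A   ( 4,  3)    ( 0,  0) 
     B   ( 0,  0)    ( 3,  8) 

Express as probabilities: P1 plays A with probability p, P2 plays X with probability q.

p = 0.7273, q = 0.4286

Work:
Find probabilities that make opponent indifferent:
P2 chooses q to make P1 indifferent between A and B
P1 chooses p to make P2 indifferent between X and Y
Mixed NE: P1 plays (A: 0.7273, B: 0.2727), P2 plays (X: 0.4286, Y: 0.5714)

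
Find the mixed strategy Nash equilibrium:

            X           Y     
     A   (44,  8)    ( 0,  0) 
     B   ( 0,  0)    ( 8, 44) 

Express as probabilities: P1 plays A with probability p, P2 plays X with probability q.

p = 0.8462, q = 0.1538

Work:
Find probabilities that make opponent indifferent:
P2 chooses q to make P1 indifferent between A and B
P1 chooses p to make P2 indifferent between X and Y
Mixed NE: P1 plays (A: 0.8462, B: 0.1538), P2 plays (X: 0.1538, Y: 0.8462)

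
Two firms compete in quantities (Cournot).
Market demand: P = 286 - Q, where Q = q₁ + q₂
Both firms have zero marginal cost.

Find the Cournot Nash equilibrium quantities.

q₁* = q₂* = 95.33; P* = 95.33

Work:
Profit: π_i = P·q_i = (a - q_i - q_j)·q_i
FOC: ∂π_i/∂q_i = a - 2q_i - q_j = 0
Reaction function: q_i = (286 - q_j)/2
Symmetry: q* = 286/3 = 95.33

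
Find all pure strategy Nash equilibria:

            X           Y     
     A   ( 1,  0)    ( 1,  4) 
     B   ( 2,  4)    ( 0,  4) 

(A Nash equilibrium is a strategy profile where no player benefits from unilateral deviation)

Nash equilibrium: (A, Y), (B, X)

Work:
Best responses:
  P1 vs X: payoffs [1, 2] → best response B (payoff 2)
  P1 vs Y: payoffs [1, 0] → best response A (payoff 1)
  P2 vs A: payoffs [0, 4] → best response Y (payoff 4)
  P2 vs B: payoffs [4, 4] → best response X/Y (payoff 4)
Mutual best responses: (A,Y), (B,X) → Nash equilibria.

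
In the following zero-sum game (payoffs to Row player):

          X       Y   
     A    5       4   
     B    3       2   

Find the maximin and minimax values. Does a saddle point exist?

Maximin = 4, Minimax = 4, Saddle: True

Work:
Row minimums: [4, 2] → maximin = 4
Column maximums: [5, 4] → minimax = 4
Saddle point exists! Game value = 4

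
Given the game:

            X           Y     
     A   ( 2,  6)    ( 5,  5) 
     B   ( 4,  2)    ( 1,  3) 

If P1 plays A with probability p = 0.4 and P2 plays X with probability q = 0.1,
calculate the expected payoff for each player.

E[P1] = 2.66, E[P2] = 3.78

Work:
E[P1] = p·q·π₁(A,X) + p·(1-q)·π₁(A,Y) + (1-p)·q·π₁(B,X) + (1-p)·(1-q)·π₁(B,Y)
= 0.4·0.1·2 + 0.4·0.9·5 + 0.6·0.1·4 + 0.6·0.9·1
= 2.66

E[P2] = 3.78 (similar calculation)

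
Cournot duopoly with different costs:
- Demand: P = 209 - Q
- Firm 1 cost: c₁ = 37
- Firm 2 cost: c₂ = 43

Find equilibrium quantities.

q₁* = 59.33, q₂* = 53.33

Work:
Reaction: q₁ = (209 - 37 - q₂)/2
Reaction: q₂ = (209 - 43 - q₁)/2
Solve simultaneously:
q₁* = (209 - 2×37 + 43)/3 = 59.33
q₂* = (209 - 2×43 + 37)/3 = 53.33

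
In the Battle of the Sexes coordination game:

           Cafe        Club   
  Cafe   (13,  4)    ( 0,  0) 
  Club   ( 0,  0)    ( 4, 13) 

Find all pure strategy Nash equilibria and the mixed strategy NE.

Pure NE: (Cafe, Cafe) and (Club, Club); Mixed NE: p = 0.7647, q = 0.2353

Work:
Check pure NE:
(Cafe, Cafe): (13, 4) - no unilateral deviation beneficial
(Club, Club): (4, 13) - no unilateral deviation beneficial
Mixed NE: P1 plays Cafe with p = 0.7647, P2 plays Cafe with q = 0.2353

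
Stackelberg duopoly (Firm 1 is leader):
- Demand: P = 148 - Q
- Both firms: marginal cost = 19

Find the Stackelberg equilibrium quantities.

q₁* (leader) = 64.5, q₂* (follower) = 32.25

Work:
Follower's reaction: q₂ = (a - c - q₁)/2
Leader substitutes: π₁ = q₁·(a - q₁ - (a-c-q₁)/2 - c)
FOC: q₁* = (148 - 19)/2 = 64.50
Then: q₂* = (148 - 19 - 64.5)/2 = 32.25
Leader has first-mover advantage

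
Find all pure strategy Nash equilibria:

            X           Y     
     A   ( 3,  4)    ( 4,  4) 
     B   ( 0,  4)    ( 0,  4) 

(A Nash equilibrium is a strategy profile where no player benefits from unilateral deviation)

Nash equilibrium: (A, X), (A, Y)

Work:
Best responses:
  P1 vs X: payoffs [3, 0] → best response A (payoff 3)
  P1 vs Y: payoffs [4, 0] → best response A (payoff 4)
  P2 vs A: payoffs [4, 4] → best response X/Y (payoff 4)
  P2 vs B: payoffs [4, 4] → best response X/Y (payoff 4)
Mutual best responses: (A,X), (A,Y) → Nash equilibria.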